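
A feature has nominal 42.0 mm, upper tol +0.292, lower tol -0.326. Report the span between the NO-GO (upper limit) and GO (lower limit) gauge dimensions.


GO = nominal - lower_tol (smallest hole = maximum material condition)
GO = 42.0 - 0.326 = 41.674
NO-GO = nominal + upper_tol (largest hole = least material condition)
NO-GO = 42.0 + 0.292 = 42.292
spread = NO-GO - GO = 42.292 - 41.674 = 0.6180

0.6180


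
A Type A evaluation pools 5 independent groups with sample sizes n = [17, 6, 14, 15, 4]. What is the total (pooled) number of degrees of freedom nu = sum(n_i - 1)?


nu = sum_i (n_i - 1)
nu = ((17 - 1) + (6 - 1) + (14 - 1) + (15 - 1) + (4 - 1))
nu = 16 + 5 + 13 + 14 + 3
nu = 51

51


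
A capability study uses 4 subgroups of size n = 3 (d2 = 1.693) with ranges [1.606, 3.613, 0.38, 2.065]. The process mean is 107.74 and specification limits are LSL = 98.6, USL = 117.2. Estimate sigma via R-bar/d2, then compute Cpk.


R_bar = (1.606 + 3.613 + 0.38 + 2.065) / 4 = 1.916
sigma = R_bar / d2 = 1.916 / 1.693 = 1.1317188
Cp = (USL - LSL)/(6*sigma) = (117.2 - 98.6)/(6*1.1317188) = 2.7392
Cpu = (117.2 - 107.74)/(3*1.1317188) = 2.7863
Cpl = (107.74 - 98.6)/(3*1.1317188) = 2.6921
Cpk = min(Cpu, Cpl) = 2.6921

2.6921


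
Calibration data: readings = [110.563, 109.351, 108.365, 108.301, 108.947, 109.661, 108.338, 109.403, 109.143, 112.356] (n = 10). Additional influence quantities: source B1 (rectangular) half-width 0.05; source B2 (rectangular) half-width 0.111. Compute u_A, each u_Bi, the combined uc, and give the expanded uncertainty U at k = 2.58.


mean = (110.563 + 109.351 + 108.365 + 108.301 + 108.947 + 109.661 + 108.338 + 109.403 + 109.143 + 112.356) / 10 = 109.4428
s = sqrt(sum((x - mean)^2)/(n-1)) = 1.2392133
u_A = s / sqrt(n) = 1.2392133 / sqrt(10) = 0.39187365
u_B1 = 0.05 / sqrt(3) = 0.028867513
u_B2 = 0.111 / sqrt(3) = 0.06408588
uc = sqrt(0.39187365^2 + 0.028867513^2 + 0.06408588^2) = 0.39812723
U = k * uc = 2.58 * 0.39812723
U = 1.0272

1.0272


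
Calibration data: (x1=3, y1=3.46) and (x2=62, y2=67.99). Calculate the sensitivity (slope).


slope = (y2 - y1) / (x2 - x1)
= (67.99 - 3.46) / (62 - 3)
= 64.5300 / 59
= 1.0937

1.0937


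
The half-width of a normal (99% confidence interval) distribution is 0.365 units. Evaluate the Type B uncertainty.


u_B = half_width / 2.576
u_B = 0.365 / 2.576
u_B = 0.1417

0.1417


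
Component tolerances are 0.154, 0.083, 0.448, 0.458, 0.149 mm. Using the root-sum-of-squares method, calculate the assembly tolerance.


RSS = sqrt(0.154^2 + 0.083^2 + 0.448^2 + 0.458^2 + 0.149^2)
= sqrt(0.463274)
= 0.6806

0.6806


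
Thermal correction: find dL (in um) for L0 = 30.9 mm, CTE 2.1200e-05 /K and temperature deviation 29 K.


dL = L * alpha * dT
= 30.9 * 2.1200e-05 * 29
= 0.0189973 mm
dL_um = 0.0189973 * 1000 = 18.9973 um

18.9973


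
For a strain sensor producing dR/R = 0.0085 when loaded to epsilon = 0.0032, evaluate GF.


GF = (dR/R) / epsilon
= 0.0085 / 0.0032
= 2.6562

2.6562


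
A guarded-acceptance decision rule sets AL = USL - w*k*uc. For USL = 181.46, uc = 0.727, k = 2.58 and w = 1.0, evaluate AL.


U = k * uc = 2.58 * 0.727 = 1.87566
guard band g = w * U = 1.0 * 1.87566 = 1.87566
AL = USL - g = 181.46 - 1.87566
AL = 179.5843

179.5843


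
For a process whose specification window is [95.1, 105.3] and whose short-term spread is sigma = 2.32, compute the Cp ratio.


Cp = (USL - LSL) / (6 * sigma)
= (105.3 - 95.1) / (6 * 2.32)
= 10.2000 / 13.9200
= 0.7328

0.7328


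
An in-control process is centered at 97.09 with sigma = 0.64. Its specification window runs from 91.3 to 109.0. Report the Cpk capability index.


Cpu = (USL - mean) / (3*sigma) = (109.0 - 97.09) / (3*0.64) = 6.2031
Cpl = (mean - LSL) / (3*sigma) = (97.09 - 91.3) / (3*0.64) = 3.0156
Cpk = min(Cpu, Cpl) = 3.0156

3.0156


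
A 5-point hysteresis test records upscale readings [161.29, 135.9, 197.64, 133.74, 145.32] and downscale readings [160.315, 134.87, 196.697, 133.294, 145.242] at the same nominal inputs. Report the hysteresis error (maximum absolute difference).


|161.29 - 160.315| = 0.9750
|135.9 - 134.87| = 1.0300
|197.64 - 196.697| = 0.9430
|133.74 - 133.294| = 0.4460
|145.32 - 145.242| = 0.0780
hysteresis = max(diffs) = 1.0300

1.0300


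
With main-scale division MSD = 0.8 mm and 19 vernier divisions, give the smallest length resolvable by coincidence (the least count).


LC = MSD / n_div
= 0.8 / 19
= 0.0421

0.0421


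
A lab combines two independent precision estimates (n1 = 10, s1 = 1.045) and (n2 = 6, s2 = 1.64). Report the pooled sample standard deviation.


s_p = sqrt(((n1-1)*s1^2 + (n2-1)*s2^2) / (n1+n2-2))
numerator = (10-1)*1.045^2 + (6-1)*1.64^2 = 9.828225 + 13.448 = 23.276225
denominator = 10 + 6 - 2 = 14
s_p^2 = 23.276225 / 14 = 1.6625875
s_p = sqrt(1.6625875) = 1.2894

1.2894


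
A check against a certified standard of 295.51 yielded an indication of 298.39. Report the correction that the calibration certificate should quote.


Correction = standard - reading
= 295.51 - 298.39
= -2.8800

-2.8800


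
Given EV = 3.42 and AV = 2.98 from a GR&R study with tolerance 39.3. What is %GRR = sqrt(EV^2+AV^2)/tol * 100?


GRR = sqrt(EV^2 + AV^2) = sqrt(3.42^2 + 2.98^2) = 4.5361658
%GRR = GRR / tol * 100 = 4.5361658 / 39.3 * 100
%GRR = 11.5424

11.5424


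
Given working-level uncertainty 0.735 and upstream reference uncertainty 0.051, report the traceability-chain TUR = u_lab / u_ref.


TUR = u_lab / u_ref
= 0.735 / 0.051
= 14.4118

14.4118


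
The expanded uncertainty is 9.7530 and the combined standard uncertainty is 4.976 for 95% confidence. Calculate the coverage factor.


k = U / uc
k = 9.7530 / 4.976
k = 1.96

1.96


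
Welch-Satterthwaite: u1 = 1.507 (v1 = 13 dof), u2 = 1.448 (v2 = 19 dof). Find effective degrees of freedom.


uc = sqrt(u1^2 + u2^2) = sqrt(1.507^2 + 1.448^2) = 2.089917
v_eff = uc^4 / (u1^4/v1 + u2^4/v2)
= 2.089917^4 / (1.507^4/13 + 1.448^4/19)
= 19.077267 / 0.6281206
v_eff = 30.3720

30.3720


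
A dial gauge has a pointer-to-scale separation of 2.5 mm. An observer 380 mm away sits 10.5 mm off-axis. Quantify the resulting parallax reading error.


error = h * offset / d
= 2.5 * 10.5 / 380
= 0.0691

0.0691


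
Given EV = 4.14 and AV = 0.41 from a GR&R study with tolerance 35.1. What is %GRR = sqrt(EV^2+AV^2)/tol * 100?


GRR = sqrt(EV^2 + AV^2) = sqrt(4.14^2 + 0.41^2) = 4.1602524
%GRR = GRR / tol * 100 = 4.1602524 / 35.1 * 100
%GRR = 11.8526

11.8526


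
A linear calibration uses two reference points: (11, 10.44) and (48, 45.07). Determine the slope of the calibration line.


slope = (y2 - y1) / (x2 - x1)
= (45.07 - 10.44) / (48 - 11)
= 34.6300 / 37
= 0.9359

0.9359


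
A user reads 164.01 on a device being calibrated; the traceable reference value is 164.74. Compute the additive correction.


Correction = standard - reading
= 164.74 - 164.01
= 0.7300

0.7300


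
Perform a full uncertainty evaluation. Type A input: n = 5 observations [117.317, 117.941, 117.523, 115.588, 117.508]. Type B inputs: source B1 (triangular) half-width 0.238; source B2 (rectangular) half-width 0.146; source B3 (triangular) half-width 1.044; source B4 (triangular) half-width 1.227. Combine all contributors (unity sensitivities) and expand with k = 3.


mean = (117.317 + 117.941 + 117.523 + 115.588 + 117.508) / 5 = 117.1754
s = sqrt(sum((x - mean)^2)/(n-1)) = 0.91617155
u_A = s / sqrt(n) = 0.91617155 / sqrt(5) = 0.40972437
u_B1 = 0.238 / sqrt(6) = 0.097163093
u_B2 = 0.146 / sqrt(3) = 0.084293139
u_B3 = 1.044 / sqrt(6) = 0.42621122
u_B4 = 1.227 / sqrt(6) = 0.50092065
uc = sqrt(0.40972437^2 + 0.097163093^2 + 0.084293139^2 + 0.42621122^2 + 0.50092065^2) = 0.78549192
U = k * uc = 3 * 0.78549192
U = 2.3565

2.3565


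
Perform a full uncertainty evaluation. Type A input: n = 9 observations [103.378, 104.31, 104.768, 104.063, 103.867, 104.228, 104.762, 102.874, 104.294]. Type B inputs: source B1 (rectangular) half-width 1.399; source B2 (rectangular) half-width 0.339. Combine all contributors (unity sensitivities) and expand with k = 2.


mean = (103.378 + 104.31 + 104.768 + 104.063 + 103.867 + 104.228 + 104.762 + 102.874 + 104.294) / 9 = 104.0604444
s = sqrt(sum((x - mean)^2)/(n-1)) = 0.61730505
u_A = s / sqrt(n) = 0.61730505 / sqrt(9) = 0.20576835
u_B1 = 1.399 / sqrt(3) = 0.80771303
u_B2 = 0.339 / sqrt(3) = 0.19572174
uc = sqrt(0.20576835^2 + 0.80771303^2 + 0.19572174^2) = 0.8561822
U = k * uc = 2 * 0.8561822
U = 1.7124

1.7124


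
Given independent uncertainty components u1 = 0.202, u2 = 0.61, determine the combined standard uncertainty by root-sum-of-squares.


uc = sqrt(0.202^2 + 0.61^2)
uc = sqrt(0.412904)
uc = 0.6426

0.6426


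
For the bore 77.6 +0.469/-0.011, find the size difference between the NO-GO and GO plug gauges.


GO = nominal - lower_tol (smallest hole = maximum material condition)
GO = 77.6 - 0.011 = 77.589
NO-GO = nominal + upper_tol (largest hole = least material condition)
NO-GO = 77.6 + 0.469 = 78.069
spread = NO-GO - GO = 78.069 - 77.589 = 0.4800

0.4800


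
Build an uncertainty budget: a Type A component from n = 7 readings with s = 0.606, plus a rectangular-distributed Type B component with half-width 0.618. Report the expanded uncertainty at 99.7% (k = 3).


u_A = s / sqrt(n) = 0.606 / sqrt(7) = 0.22904647
u_B = half_width / sqrt(3) = 0.618 / sqrt(3) = 0.35680247
uc = sqrt(u_A^2 + u_B^2) = sqrt(0.22904647^2 + 0.35680247^2) = 0.42399326
U = k * uc = 3 * 0.42399326
U = 1.2720

1.2720


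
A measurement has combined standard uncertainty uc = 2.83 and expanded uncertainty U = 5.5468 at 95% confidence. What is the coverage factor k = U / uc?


k = U / uc
k = 5.5468 / 2.83
k = 1.96

1.96


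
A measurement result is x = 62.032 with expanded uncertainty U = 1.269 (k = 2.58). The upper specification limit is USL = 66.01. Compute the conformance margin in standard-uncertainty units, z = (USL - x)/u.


u = U / k = 1.269 / 2.58 = 0.49186047
margin = |USL - x| = |66.01 - 62.032| = 3.978
z = margin / u = 3.978 / 0.49186047
z = 8.0877

8.0877


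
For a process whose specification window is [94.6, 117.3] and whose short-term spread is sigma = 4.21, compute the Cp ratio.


Cp = (USL - LSL) / (6 * sigma)
= (117.3 - 94.6) / (6 * 4.21)
= 22.7000 / 25.2600
= 0.8987

0.8987


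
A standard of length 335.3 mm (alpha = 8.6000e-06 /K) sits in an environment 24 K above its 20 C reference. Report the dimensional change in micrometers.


dL = L * alpha * dT
= 335.3 * 8.6000e-06 * 24
= 0.0692059 mm
dL_um = 0.0692059 * 1000 = 69.2059 um

69.2059


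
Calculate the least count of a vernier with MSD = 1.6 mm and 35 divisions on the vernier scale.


LC = MSD / n_div
= 1.6 / 35
= 0.0457

0.0457


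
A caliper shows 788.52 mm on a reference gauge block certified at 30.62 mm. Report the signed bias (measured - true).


Systematic error = measured - true
= 788.52 - 30.62
= 757.9000

757.9000


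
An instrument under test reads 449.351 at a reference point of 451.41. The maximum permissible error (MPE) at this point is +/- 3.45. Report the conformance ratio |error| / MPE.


e = indication - reference = 449.351 - 451.41 = -2.0590
|e| = 2.0590
ratio = |e| / MPE = 2.0590 / 3.45
ratio = 0.5968

0.5968


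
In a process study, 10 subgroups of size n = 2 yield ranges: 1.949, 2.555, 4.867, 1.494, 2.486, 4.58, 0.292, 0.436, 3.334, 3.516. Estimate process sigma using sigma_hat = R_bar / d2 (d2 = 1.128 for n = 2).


R_bar = (1.949 + 2.555 + 4.867 + 1.494 + 2.486 + 4.58 + 0.292 + 0.436 + 3.334 + 3.516) / 10
R_bar = 25.509 / 10 = 2.5509
sigma_hat = R_bar / d2 = 2.5509 / 1.128 = 2.2614

2.2614


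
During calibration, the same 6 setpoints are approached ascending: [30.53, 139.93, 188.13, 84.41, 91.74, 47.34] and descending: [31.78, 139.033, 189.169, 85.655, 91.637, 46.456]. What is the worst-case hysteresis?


|30.53 - 31.78| = 1.2500
|139.93 - 139.033| = 0.8970
|188.13 - 189.169| = 1.0390
|84.41 - 85.655| = 1.2450
|91.74 - 91.637| = 0.1030
|47.34 - 46.456| = 0.8840
hysteresis = max(diffs) = 1.2500

1.2500


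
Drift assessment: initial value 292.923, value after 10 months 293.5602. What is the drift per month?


rate = (v2 - v1) / months
= (293.5602 - 292.923) / 10
= 0.6372 / 10
= 0.0637

0.0637


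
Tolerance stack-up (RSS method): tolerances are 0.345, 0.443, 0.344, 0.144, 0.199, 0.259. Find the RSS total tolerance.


RSS = sqrt(0.345^2 + 0.443^2 + 0.344^2 + 0.144^2 + 0.199^2 + 0.259^2)
= sqrt(0.561028)
= 0.7490

0.7490


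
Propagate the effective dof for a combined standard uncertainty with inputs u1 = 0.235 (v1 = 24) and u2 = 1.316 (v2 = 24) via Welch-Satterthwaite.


uc = sqrt(u1^2 + u2^2) = sqrt(0.235^2 + 1.316^2) = 1.3368175
v_eff = uc^4 / (u1^4/v1 + u2^4/v2)
= 1.3368175^4 / (0.235^4/24 + 1.316^4/24)
= 3.1936586 / 0.12509896
v_eff = 25.5291

25.5291


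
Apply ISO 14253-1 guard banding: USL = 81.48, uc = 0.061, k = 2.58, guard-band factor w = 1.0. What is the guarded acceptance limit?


U = k * uc = 2.58 * 0.061 = 0.15738
guard band g = w * U = 1.0 * 0.15738 = 0.15738
AL = USL - g = 81.48 - 0.15738
AL = 81.3226

81.3226


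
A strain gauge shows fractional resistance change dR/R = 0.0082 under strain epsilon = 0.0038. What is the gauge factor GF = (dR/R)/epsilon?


GF = (dR/R) / epsilon
= 0.0082 / 0.0038
= 2.1579

2.1579


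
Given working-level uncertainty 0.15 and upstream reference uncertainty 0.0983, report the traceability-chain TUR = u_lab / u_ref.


TUR = u_lab / u_ref
= 0.15 / 0.0983
= 1.5259

1.5259


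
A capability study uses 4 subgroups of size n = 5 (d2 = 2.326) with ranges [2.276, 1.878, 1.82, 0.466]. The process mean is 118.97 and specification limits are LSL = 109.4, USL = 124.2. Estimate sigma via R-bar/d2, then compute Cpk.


R_bar = (2.276 + 1.878 + 1.82 + 0.466) / 4 = 1.61
sigma = R_bar / d2 = 1.61 / 2.326 = 0.69217541
Cp = (USL - LSL)/(6*sigma) = (124.2 - 109.4)/(6*0.69217541) = 3.5636
Cpu = (124.2 - 118.97)/(3*0.69217541) = 2.5186
Cpl = (118.97 - 109.4)/(3*0.69217541) = 4.6087
Cpk = min(Cpu, Cpl) = 2.5186

2.5186


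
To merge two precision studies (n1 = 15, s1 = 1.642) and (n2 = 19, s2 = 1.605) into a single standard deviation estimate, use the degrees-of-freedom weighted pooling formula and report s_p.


s_p = sqrt(((n1-1)*s1^2 + (n2-1)*s2^2) / (n1+n2-2))
numerator = (15-1)*1.642^2 + (19-1)*1.605^2 = 37.746296 + 46.36845 = 84.114746
denominator = 15 + 19 - 2 = 32
s_p^2 = 84.114746 / 32 = 2.6285858
s_p = sqrt(2.6285858) = 1.6213

1.6213


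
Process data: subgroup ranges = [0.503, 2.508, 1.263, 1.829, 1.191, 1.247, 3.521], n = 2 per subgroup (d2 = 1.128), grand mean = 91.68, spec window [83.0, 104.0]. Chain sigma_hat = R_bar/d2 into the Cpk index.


R_bar = (0.503 + 2.508 + 1.263 + 1.829 + 1.191 + 1.247 + 3.521) / 7 = 1.7231429
sigma = R_bar / d2 = 1.7231429 / 1.128 = 1.527609
Cp = (USL - LSL)/(6*sigma) = (104.0 - 83.0)/(6*1.527609) = 2.2912
Cpu = (104.0 - 91.68)/(3*1.527609) = 2.6883
Cpl = (91.68 - 83.0)/(3*1.527609) = 1.8940
Cpk = min(Cpu, Cpl) = 1.8940

1.8940


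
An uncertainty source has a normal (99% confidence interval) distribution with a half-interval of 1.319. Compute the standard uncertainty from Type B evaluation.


u_B = half_width / 2.576
u_B = 1.319 / 2.576
u_B = 0.5120

0.5120


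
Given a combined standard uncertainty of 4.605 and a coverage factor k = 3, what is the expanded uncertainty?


U = k * uc
U = 3 * 4.605
U = 13.8150

13.8150


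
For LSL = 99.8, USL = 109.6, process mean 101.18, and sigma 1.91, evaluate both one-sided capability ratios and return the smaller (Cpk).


Cpu = (USL - mean) / (3*sigma) = (109.6 - 101.18) / (3*1.91) = 1.4695
Cpl = (mean - LSL) / (3*sigma) = (101.18 - 99.8) / (3*1.91) = 0.2408
Cpk = min(Cpu, Cpl) = 0.2408

0.2408


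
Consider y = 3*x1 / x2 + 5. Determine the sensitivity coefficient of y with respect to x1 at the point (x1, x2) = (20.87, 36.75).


y = 3*x1 / x2 + 5
dy/dx1 = 3/x2
Evaluate at x2 = 36.75: c1 = 3 / 36.75
c1 = 0.0816

0.0816


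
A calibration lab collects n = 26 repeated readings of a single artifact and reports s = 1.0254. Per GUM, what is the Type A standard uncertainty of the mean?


u_A = s / sqrt(n)
u_A = 1.0254 / sqrt(26)
u_A = 1.0254 / 5.0990195
u_A = 0.2011

0.2011


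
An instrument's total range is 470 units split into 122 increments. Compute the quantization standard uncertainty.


resolution = range / divisions
resolution = 470 / 122 = 3.852459
u_res = resolution / (2*sqrt(3))
u_res = 3.852459 / 3.4641016
u_res = 1.1121

1.1121


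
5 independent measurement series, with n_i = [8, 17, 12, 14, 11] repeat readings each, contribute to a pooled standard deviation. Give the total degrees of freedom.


nu = sum_i (n_i - 1)
nu = ((8 - 1) + (17 - 1) + (12 - 1) + (14 - 1) + (11 - 1))
nu = 7 + 16 + 11 + 13 + 10
nu = 57

57


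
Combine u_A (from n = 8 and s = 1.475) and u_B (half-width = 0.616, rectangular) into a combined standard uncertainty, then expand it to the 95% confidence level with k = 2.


u_A = s / sqrt(n) = 1.475 / sqrt(8) = 0.52149125
u_B = half_width / sqrt(3) = 0.616 / sqrt(3) = 0.35564777
uc = sqrt(u_A^2 + u_B^2) = sqrt(0.52149125^2 + 0.35564777^2) = 0.63121982
U = k * uc = 2 * 0.63121982
U = 1.2624

1.2624


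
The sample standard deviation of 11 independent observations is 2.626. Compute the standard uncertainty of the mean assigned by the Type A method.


u_A = s / sqrt(n)
u_A = 2.626 / sqrt(11)
u_A = 2.626 / 3.3166248
u_A = 0.7918

0.7918


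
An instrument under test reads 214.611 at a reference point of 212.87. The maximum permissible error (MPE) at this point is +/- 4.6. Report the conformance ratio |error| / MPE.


e = indication - reference = 214.611 - 212.87 = 1.7410
|e| = 1.7410
ratio = |e| / MPE = 1.7410 / 4.6
ratio = 0.3785

0.3785


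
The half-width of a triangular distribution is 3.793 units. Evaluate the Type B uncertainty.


u_B = half_width / sqrt(6)
u_B = 3.793 / 2.4494897
u_B = 1.5485

1.5485


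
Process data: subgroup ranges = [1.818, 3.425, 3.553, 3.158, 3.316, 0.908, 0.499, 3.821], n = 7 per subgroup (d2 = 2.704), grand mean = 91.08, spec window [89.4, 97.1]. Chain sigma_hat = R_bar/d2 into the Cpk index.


R_bar = (1.818 + 3.425 + 3.553 + 3.158 + 3.316 + 0.908 + 0.499 + 3.821) / 8 = 2.56225
sigma = R_bar / d2 = 2.56225 / 2.704 = 0.94757766
Cp = (USL - LSL)/(6*sigma) = (97.1 - 89.4)/(6*0.94757766) = 1.3543
Cpu = (97.1 - 91.08)/(3*0.94757766) = 2.1177
Cpl = (91.08 - 89.4)/(3*0.94757766) = 0.5910
Cpk = min(Cpu, Cpl) = 0.5910

0.5910


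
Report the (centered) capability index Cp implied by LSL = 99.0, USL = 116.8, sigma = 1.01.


Cp = (USL - LSL) / (6 * sigma)
= (116.8 - 99.0) / (6 * 1.01)
= 17.8000 / 6.0600
= 2.9373

2.9373


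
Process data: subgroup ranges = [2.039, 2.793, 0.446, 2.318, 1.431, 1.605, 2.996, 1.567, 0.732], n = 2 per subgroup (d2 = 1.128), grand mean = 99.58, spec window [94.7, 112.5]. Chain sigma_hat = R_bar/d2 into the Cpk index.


R_bar = (2.039 + 2.793 + 0.446 + 2.318 + 1.431 + 1.605 + 2.996 + 1.567 + 0.732) / 9 = 1.7696667
sigma = R_bar / d2 = 1.7696667 / 1.128 = 1.5688535
Cp = (USL - LSL)/(6*sigma) = (112.5 - 94.7)/(6*1.5688535) = 1.8910
Cpu = (112.5 - 99.58)/(3*1.5688535) = 2.7451
Cpl = (99.58 - 94.7)/(3*1.5688535) = 1.0369
Cpk = min(Cpu, Cpl) = 1.0369

1.0369


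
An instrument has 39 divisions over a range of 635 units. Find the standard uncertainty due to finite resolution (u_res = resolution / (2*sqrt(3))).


resolution = range / divisions
resolution = 635 / 39 = 16.282051
u_res = resolution / (2*sqrt(3))
u_res = 16.282051 / 3.4641016
u_res = 4.7002

4.7002


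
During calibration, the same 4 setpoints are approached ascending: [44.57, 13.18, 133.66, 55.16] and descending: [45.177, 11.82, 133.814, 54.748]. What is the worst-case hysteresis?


|44.57 - 45.177| = 0.6070
|13.18 - 11.82| = 1.3600
|133.66 - 133.814| = 0.1540
|55.16 - 54.748| = 0.4120
hysteresis = max(diffs) = 1.3600

1.3600


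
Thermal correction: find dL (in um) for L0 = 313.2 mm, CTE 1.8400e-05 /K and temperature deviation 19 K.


dL = L * alpha * dT
= 313.2 * 1.8400e-05 * 19
= 0.1094947 mm
dL_um = 0.1094947 * 1000 = 109.4947 um

109.4947


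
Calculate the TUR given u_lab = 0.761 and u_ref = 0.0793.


TUR = u_lab / u_ref
= 0.761 / 0.0793
= 9.5965

9.5965


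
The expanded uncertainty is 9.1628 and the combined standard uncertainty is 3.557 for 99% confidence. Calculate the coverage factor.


k = U / uc
k = 9.1628 / 3.557
k = 2.576

2.576


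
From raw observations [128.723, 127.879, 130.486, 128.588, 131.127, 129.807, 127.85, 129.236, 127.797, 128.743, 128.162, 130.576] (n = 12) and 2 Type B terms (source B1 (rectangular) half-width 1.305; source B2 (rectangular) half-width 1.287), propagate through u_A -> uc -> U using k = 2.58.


mean = (128.723 + 127.879 + 130.486 + 128.588 + 131.127 + 129.807 + 127.85 + 129.236 + 127.797 + 128.743 + 128.162 + 130.576) / 12 = 129.0811667
s = sqrt(sum((x - mean)^2)/(n-1)) = 1.1632676
u_A = s / sqrt(n) = 1.1632676 / sqrt(12) = 0.33580643
u_B1 = 1.305 / sqrt(3) = 0.7534421
u_B2 = 1.287 / sqrt(3) = 0.7430498
uc = sqrt(0.33580643^2 + 0.7534421^2 + 0.7430498^2) = 1.110209
U = k * uc = 2.58 * 1.110209
U = 2.8643

2.8643


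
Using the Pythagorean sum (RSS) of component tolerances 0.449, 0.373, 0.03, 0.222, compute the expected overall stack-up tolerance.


RSS = sqrt(0.449^2 + 0.373^2 + 0.03^2 + 0.222^2)
= sqrt(0.390914)
= 0.6252

0.6252


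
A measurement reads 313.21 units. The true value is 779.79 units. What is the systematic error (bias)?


Systematic error = measured - true
= 313.21 - 779.79
= -466.5800

-466.5800


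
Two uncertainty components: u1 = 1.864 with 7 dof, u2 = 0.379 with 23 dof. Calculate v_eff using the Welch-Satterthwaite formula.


uc = sqrt(u1^2 + u2^2) = sqrt(1.864^2 + 0.379^2) = 1.9021401
v_eff = uc^4 / (u1^4/v1 + u2^4/v2)
= 1.9021401^4 / (1.864^4/7 + 0.379^4/23)
= 13.090915 / 1.725486
v_eff = 7.5868

7.5868


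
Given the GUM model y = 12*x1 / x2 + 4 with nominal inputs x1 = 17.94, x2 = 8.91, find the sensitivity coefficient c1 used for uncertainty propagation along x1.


y = 12*x1 / x2 + 4
dy/dx1 = 12/x2
Evaluate at x2 = 8.91: c1 = 12 / 8.91
c1 = 1.3468

1.3468


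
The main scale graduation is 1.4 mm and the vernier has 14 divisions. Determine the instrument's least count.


LC = MSD / n_div
= 1.4 / 14
= 0.1000

0.1000


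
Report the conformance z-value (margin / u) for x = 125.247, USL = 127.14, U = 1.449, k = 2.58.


u = U / k = 1.449 / 2.58 = 0.56162791
margin = |USL - x| = |127.14 - 125.247| = 1.893
z = margin / u = 1.893 / 0.56162791
z = 3.3706

3.3706


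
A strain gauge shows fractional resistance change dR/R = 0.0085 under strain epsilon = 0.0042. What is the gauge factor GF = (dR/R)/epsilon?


GF = (dR/R) / epsilon
= 0.0085 / 0.0042
= 2.0238

2.0238


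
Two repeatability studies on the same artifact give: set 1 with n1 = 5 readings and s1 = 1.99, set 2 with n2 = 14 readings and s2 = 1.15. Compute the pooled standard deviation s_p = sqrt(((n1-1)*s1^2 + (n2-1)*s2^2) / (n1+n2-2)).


s_p = sqrt(((n1-1)*s1^2 + (n2-1)*s2^2) / (n1+n2-2))
numerator = (5-1)*1.99^2 + (14-1)*1.15^2 = 15.8404 + 17.1925 = 33.0329
denominator = 5 + 14 - 2 = 17
s_p^2 = 33.0329 / 17 = 1.9431118
s_p = sqrt(1.9431118) = 1.3940

1.3940


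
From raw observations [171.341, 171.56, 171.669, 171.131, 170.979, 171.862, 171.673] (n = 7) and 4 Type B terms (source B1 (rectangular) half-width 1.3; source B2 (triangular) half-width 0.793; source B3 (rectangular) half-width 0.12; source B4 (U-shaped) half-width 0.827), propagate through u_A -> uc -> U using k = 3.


mean = (171.341 + 171.56 + 171.669 + 171.131 + 170.979 + 171.862 + 171.673) / 7 = 171.4592857
s = sqrt(sum((x - mean)^2)/(n-1)) = 0.3200035
u_A = s / sqrt(n) = 0.3200035 / sqrt(7) = 0.12094995
u_B1 = 1.3 / sqrt(3) = 0.75055535
u_B2 = 0.793 / sqrt(6) = 0.32374089
u_B3 = 0.12 / sqrt(3) = 0.069282032
u_B4 = 0.827 / sqrt(2) = 0.58477731
uc = sqrt(0.12094995^2 + 0.75055535^2 + 0.32374089^2 + 0.069282032^2 + 0.58477731^2) = 1.01466
U = k * uc = 3 * 1.01466
U = 3.0440

3.0440


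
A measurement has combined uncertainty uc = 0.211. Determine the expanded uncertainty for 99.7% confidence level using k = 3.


U = k * uc
U = 3 * 0.211
U = 0.6330

0.6330


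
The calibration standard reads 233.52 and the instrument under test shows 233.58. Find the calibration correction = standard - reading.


Correction = standard - reading
= 233.52 - 233.58
= -0.0600

-0.0600


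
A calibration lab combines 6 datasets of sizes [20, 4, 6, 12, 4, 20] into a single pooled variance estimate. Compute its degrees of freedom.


nu = sum_i (n_i - 1)
nu = ((20 - 1) + (4 - 1) + (6 - 1) + (12 - 1) + (4 - 1) + (20 - 1))
nu = 19 + 3 + 5 + 11 + 3 + 19
nu = 60

60


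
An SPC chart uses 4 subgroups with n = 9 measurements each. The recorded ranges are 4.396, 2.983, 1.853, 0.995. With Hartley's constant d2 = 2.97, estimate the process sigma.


R_bar = (4.396 + 2.983 + 1.853 + 0.995) / 4
R_bar = 10.227 / 4 = 2.55675
sigma_hat = R_bar / d2 = 2.55675 / 2.97 = 0.8609

0.8609


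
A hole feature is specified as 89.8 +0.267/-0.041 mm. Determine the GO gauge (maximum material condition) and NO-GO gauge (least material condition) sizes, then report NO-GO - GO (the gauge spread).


GO = nominal - lower_tol (smallest hole = maximum material condition)
GO = 89.8 - 0.041 = 89.759
NO-GO = nominal + upper_tol (largest hole = least material condition)
NO-GO = 89.8 + 0.267 = 90.067
spread = NO-GO - GO = 90.067 - 89.759 = 0.3080

0.3080


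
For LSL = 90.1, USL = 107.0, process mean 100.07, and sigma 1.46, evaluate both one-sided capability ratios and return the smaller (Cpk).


Cpu = (USL - mean) / (3*sigma) = (107.0 - 100.07) / (3*1.46) = 1.5822
Cpl = (mean - LSL) / (3*sigma) = (100.07 - 90.1) / (3*1.46) = 2.2763
Cpk = min(Cpu, Cpl) = 1.5822

1.5822


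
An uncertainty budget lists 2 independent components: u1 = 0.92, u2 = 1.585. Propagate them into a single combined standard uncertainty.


uc = sqrt(0.92^2 + 1.585^2)
uc = sqrt(3.358625)
uc = 1.8327

1.8327


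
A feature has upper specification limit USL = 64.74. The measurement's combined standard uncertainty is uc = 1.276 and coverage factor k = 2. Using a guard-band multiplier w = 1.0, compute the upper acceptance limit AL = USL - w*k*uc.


U = k * uc = 2 * 1.276 = 2.552
guard band g = w * U = 1.0 * 2.552 = 2.552
AL = USL - g = 64.74 - 2.552
AL = 62.1880

62.1880


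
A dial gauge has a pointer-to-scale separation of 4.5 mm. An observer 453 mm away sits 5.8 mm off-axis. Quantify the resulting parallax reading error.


error = h * offset / d
= 4.5 * 5.8 / 453
= 0.0576

0.0576


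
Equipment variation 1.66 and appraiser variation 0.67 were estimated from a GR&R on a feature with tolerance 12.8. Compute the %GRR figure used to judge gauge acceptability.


GRR = sqrt(EV^2 + AV^2) = sqrt(1.66^2 + 0.67^2) = 1.7901117
%GRR = GRR / tol * 100 = 1.7901117 / 12.8 * 100
%GRR = 13.9852

13.9852


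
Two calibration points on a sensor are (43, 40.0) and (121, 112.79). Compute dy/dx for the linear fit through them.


slope = (y2 - y1) / (x2 - x1)
= (112.79 - 40.0) / (121 - 43)
= 72.7900 / 78
= 0.9332

0.9332


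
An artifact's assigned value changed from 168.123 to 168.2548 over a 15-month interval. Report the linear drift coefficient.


rate = (v2 - v1) / months
= (168.2548 - 168.123) / 15
= 0.1318 / 15
= 0.0088

0.0088


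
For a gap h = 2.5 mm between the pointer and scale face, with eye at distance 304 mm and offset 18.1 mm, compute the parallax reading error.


error = h * offset / d
= 2.5 * 18.1 / 304
= 0.1488

0.1488


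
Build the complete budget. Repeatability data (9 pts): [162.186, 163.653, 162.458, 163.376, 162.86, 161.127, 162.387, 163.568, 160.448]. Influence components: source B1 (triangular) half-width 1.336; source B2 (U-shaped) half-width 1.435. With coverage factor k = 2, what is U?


mean = (162.186 + 163.653 + 162.458 + 163.376 + 162.86 + 161.127 + 162.387 + 163.568 + 160.448) / 9 = 162.4514444
s = sqrt(sum((x - mean)^2)/(n-1)) = 1.0928605
u_A = s / sqrt(n) = 1.0928605 / sqrt(9) = 0.36428683
u_B1 = 1.336 / sqrt(6) = 0.54541972
u_B2 = 1.435 / sqrt(2) = 1.0146982
uc = sqrt(0.36428683^2 + 0.54541972^2 + 1.0146982^2) = 1.2082218
U = k * uc = 2 * 1.2082218
U = 2.4164

2.4164


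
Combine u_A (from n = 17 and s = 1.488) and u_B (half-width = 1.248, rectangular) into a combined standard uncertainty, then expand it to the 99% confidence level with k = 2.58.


u_A = s / sqrt(n) = 1.488 / sqrt(17) = 0.36089301
u_B = half_width / sqrt(3) = 1.248 / sqrt(3) = 0.72053314
uc = sqrt(u_A^2 + u_B^2) = sqrt(0.36089301^2 + 0.72053314^2) = 0.80586089
U = k * uc = 2.58 * 0.80586089
U = 2.0791

2.0791


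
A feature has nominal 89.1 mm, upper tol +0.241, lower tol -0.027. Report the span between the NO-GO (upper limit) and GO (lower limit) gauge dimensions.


GO = nominal - lower_tol (smallest hole = maximum material condition)
GO = 89.1 - 0.027 = 89.073
NO-GO = nominal + upper_tol (largest hole = least material condition)
NO-GO = 89.1 + 0.241 = 89.341
spread = NO-GO - GO = 89.341 - 89.073 = 0.2680

0.2680


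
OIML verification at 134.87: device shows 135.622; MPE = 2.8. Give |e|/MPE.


e = indication - reference = 135.622 - 134.87 = 0.7520
|e| = 0.7520
ratio = |e| / MPE = 0.7520 / 2.8
ratio = 0.2686

0.2686


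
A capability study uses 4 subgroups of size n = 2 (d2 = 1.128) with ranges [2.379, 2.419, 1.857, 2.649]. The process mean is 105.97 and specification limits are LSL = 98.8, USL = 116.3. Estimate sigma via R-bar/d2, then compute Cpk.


R_bar = (2.379 + 2.419 + 1.857 + 2.649) / 4 = 2.326
sigma = R_bar / d2 = 2.326 / 1.128 = 2.0620567
Cp = (USL - LSL)/(6*sigma) = (116.3 - 98.8)/(6*2.0620567) = 1.4144
Cpu = (116.3 - 105.97)/(3*2.0620567) = 1.6699
Cpl = (105.97 - 98.8)/(3*2.0620567) = 1.1590
Cpk = min(Cpu, Cpl) = 1.1590

1.1590


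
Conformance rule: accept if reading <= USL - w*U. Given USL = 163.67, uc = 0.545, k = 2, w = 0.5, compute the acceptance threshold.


U = k * uc = 2 * 0.545 = 1.09
guard band g = w * U = 0.5 * 1.09 = 0.545
AL = USL - g = 163.67 - 0.545
AL = 163.1250

163.1250


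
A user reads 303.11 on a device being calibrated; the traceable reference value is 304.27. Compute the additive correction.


Correction = standard - reading
= 304.27 - 303.11
= 1.1600

1.1600


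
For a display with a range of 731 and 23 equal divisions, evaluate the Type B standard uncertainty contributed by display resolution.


resolution = range / divisions
resolution = 731 / 23 = 31.782609
u_res = resolution / (2*sqrt(3))
u_res = 31.782609 / 3.4641016
u_res = 9.1748

9.1748


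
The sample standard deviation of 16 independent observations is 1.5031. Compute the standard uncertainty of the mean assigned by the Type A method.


u_A = s / sqrt(n)
u_A = 1.5031 / sqrt(16)
u_A = 1.5031 / 4
u_A = 0.3758

0.3758


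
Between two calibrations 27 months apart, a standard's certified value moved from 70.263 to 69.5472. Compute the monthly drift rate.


rate = (v2 - v1) / months
= (69.5472 - 70.263) / 27
= -0.7158 / 27
= -0.0265

-0.0265


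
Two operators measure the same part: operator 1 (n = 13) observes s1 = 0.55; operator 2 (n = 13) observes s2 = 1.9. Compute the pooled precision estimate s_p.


s_p = sqrt(((n1-1)*s1^2 + (n2-1)*s2^2) / (n1+n2-2))
numerator = (13-1)*0.55^2 + (13-1)*1.9^2 = 3.63 + 43.32 = 46.95
denominator = 13 + 13 - 2 = 24
s_p^2 = 46.95 / 24 = 1.95625
s_p = sqrt(1.95625) = 1.3987

1.3987


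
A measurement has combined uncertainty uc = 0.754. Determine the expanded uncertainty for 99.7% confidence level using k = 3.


U = k * uc
U = 3 * 0.754
U = 2.2620

2.2620


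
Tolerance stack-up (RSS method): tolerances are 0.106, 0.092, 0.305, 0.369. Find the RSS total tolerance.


RSS = sqrt(0.106^2 + 0.092^2 + 0.305^2 + 0.369^2)
= sqrt(0.248886)
= 0.4989

0.4989


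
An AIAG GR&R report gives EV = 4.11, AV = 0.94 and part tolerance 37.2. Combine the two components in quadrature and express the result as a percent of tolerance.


GRR = sqrt(EV^2 + AV^2) = sqrt(4.11^2 + 0.94^2) = 4.2161238
%GRR = GRR / tol * 100 = 4.2161238 / 37.2 * 100
%GRR = 11.3337

11.3337


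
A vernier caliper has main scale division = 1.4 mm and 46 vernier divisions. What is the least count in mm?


LC = MSD / n_div
= 1.4 / 46
= 0.0304

0.0304


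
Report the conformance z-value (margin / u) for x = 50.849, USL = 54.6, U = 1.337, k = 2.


u = U / k = 1.337 / 2 = 0.6685
margin = |USL - x| = |54.6 - 50.849| = 3.751
z = margin / u = 3.751 / 0.6685
z = 5.6111

5.6111


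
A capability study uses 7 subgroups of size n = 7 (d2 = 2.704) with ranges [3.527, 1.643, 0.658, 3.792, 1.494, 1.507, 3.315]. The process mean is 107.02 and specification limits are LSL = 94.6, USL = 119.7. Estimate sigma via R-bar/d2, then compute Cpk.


R_bar = (3.527 + 1.643 + 0.658 + 3.792 + 1.494 + 1.507 + 3.315) / 7 = 2.2765714
sigma = R_bar / d2 = 2.2765714 / 2.704 = 0.84192729
Cp = (USL - LSL)/(6*sigma) = (119.7 - 94.6)/(6*0.84192729) = 4.9688
Cpu = (119.7 - 107.02)/(3*0.84192729) = 5.0202
Cpl = (107.02 - 94.6)/(3*0.84192729) = 4.9173
Cpk = min(Cpu, Cpl) = 4.9173

4.9173


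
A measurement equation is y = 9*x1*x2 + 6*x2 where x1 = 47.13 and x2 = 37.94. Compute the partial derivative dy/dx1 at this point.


y = 9*x1*x2 + 6*x2
dy/dx1 = 9*x2
Evaluate at x2 = 37.94: c1 = 9 * 37.94
c1 = 341.4600

341.4600


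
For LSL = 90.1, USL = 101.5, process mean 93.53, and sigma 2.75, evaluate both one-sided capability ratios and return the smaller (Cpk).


Cpu = (USL - mean) / (3*sigma) = (101.5 - 93.53) / (3*2.75) = 0.9661
Cpl = (mean - LSL) / (3*sigma) = (93.53 - 90.1) / (3*2.75) = 0.4158
Cpk = min(Cpu, Cpl) = 0.4158

0.4158


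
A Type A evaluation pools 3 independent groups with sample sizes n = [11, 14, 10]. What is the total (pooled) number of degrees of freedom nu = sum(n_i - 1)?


nu = sum_i (n_i - 1)
nu = ((11 - 1) + (14 - 1) + (10 - 1))
nu = 10 + 13 + 9
nu = 32

32


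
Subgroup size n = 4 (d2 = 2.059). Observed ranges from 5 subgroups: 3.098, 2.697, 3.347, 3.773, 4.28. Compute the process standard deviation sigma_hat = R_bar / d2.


R_bar = (3.098 + 2.697 + 3.347 + 3.773 + 4.28) / 5
R_bar = 17.195 / 5 = 3.439
sigma_hat = R_bar / d2 = 3.439 / 2.059 = 1.6702

1.6702


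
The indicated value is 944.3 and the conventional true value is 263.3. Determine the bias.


Systematic error = measured - true
= 944.3 - 263.3
= 681.0000

681.0000


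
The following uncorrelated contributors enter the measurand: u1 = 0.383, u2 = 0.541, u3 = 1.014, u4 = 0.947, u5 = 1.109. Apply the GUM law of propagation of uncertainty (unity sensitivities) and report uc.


uc = sqrt(0.383^2 + 0.541^2 + 1.014^2 + 0.947^2 + 1.109^2)
uc = sqrt(3.594256)
uc = 1.8959

1.8959


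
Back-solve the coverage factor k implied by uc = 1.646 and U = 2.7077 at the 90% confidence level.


k = U / uc
k = 2.7077 / 1.646
k = 1.645

1.645


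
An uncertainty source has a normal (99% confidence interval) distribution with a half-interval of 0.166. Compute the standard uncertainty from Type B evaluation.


u_B = half_width / 2.576
u_B = 0.166 / 2.576
u_B = 0.0644

0.0644


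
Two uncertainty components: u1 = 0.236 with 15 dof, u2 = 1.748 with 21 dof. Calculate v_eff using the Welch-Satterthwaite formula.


uc = sqrt(u1^2 + u2^2) = sqrt(0.236^2 + 1.748^2) = 1.7638594
v_eff = uc^4 / (u1^4/v1 + u2^4/v2)
= 1.7638594^4 / (0.236^4/15 + 1.748^4/21)
= 9.6795653 / 0.44478322
v_eff = 21.7624

21.7624


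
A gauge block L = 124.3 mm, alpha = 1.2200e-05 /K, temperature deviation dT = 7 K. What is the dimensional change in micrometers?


dL = L * alpha * dT
= 124.3 * 1.2200e-05 * 7
= 0.0106152 mm
dL_um = 0.0106152 * 1000 = 10.6152 um

10.6152


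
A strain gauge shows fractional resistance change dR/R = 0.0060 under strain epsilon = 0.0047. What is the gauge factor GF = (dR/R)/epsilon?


GF = (dR/R) / epsilon
= 0.0060 / 0.0047
= 1.2766

1.2766


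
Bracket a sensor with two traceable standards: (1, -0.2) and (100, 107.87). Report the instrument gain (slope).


slope = (y2 - y1) / (x2 - x1)
= (107.87 - -0.2) / (100 - 1)
= 108.0700 / 99
= 1.0916

1.0916


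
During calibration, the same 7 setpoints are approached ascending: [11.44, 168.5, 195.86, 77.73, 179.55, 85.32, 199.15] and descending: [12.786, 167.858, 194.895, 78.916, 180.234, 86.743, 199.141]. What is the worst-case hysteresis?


|11.44 - 12.786| = 1.3460
|168.5 - 167.858| = 0.6420
|195.86 - 194.895| = 0.9650
|77.73 - 78.916| = 1.1860
|179.55 - 180.234| = 0.6840
|85.32 - 86.743| = 1.4230
|199.15 - 199.141| = 0.0090
hysteresis = max(diffs) = 1.4230

1.4230


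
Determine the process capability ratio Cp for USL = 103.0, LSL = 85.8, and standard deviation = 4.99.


Cp = (USL - LSL) / (6 * sigma)
= (103.0 - 85.8) / (6 * 4.99)
= 17.2000 / 29.9400
= 0.5745

0.5745


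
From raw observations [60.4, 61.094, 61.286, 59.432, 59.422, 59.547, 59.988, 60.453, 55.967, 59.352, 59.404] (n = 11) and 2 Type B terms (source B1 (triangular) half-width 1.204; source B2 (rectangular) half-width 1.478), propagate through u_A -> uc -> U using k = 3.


mean = (60.4 + 61.094 + 61.286 + 59.432 + 59.422 + 59.547 + 59.988 + 60.453 + 55.967 + 59.352 + 59.404) / 11 = 59.66772727
s = sqrt(sum((x - mean)^2)/(n-1)) = 1.4108031
u_A = s / sqrt(n) = 1.4108031 / sqrt(11) = 0.42537314
u_B1 = 1.204 / sqrt(6) = 0.49153094
u_B2 = 1.478 / sqrt(3) = 0.8533237
uc = sqrt(0.42537314^2 + 0.49153094^2 + 0.8533237^2) = 1.0727098
U = k * uc = 3 * 1.0727098
U = 3.2181

3.2181


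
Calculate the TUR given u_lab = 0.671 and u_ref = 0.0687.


TUR = u_lab / u_ref
= 0.671 / 0.0687
= 9.7671

9.7671


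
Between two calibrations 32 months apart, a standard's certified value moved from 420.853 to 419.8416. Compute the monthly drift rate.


rate = (v2 - v1) / months
= (419.8416 - 420.853) / 32
= -1.0114 / 32
= -0.0316

-0.0316


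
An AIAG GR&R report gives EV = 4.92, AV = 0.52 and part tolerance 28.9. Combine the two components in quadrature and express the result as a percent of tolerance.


GRR = sqrt(EV^2 + AV^2) = sqrt(4.92^2 + 0.52^2) = 4.9474034
%GRR = GRR / tol * 100 = 4.9474034 / 28.9 * 100
%GRR = 17.1190

17.1190


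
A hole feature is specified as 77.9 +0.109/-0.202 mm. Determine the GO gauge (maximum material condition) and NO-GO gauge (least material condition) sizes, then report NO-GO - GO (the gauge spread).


GO = nominal - lower_tol (smallest hole = maximum material condition)
GO = 77.9 - 0.202 = 77.698
NO-GO = nominal + upper_tol (largest hole = least material condition)
NO-GO = 77.9 + 0.109 = 78.009
spread = NO-GO - GO = 78.009 - 77.698 = 0.3110

0.3110


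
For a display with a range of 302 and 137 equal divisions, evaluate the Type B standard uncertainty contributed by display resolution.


resolution = range / divisions
resolution = 302 / 137 = 2.2043796
u_res = resolution / (2*sqrt(3))
u_res = 2.2043796 / 3.4641016
u_res = 0.6363

0.6363


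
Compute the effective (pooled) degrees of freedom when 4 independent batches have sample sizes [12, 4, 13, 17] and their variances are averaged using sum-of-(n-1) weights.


nu = sum_i (n_i - 1)
nu = ((12 - 1) + (4 - 1) + (13 - 1) + (17 - 1))
nu = 11 + 3 + 12 + 16
nu = 42

42


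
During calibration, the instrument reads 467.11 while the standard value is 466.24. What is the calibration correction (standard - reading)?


Correction = standard - reading
= 466.24 - 467.11
= -0.8700

-0.8700


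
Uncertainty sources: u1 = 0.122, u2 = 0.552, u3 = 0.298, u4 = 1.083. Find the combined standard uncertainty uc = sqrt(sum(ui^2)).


uc = sqrt(0.122^2 + 0.552^2 + 0.298^2 + 1.083^2)
uc = sqrt(1.581281)
uc = 1.2575

1.2575
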